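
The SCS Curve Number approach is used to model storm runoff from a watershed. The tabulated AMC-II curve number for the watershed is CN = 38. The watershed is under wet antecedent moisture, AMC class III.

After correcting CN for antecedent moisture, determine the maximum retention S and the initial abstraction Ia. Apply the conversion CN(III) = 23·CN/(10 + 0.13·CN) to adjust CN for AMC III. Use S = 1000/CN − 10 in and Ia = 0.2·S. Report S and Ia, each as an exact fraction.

Adjust CN=38 to AMC III: 23·38/(10 + 0.13·38) → 874 ÷ (747/50) = 43700/747 ≈ 58.501
S = 1000/(43700/747) − 10 = 3100/437 in ≈ 7.094 in
Ia = 0.2S: 0.2·7.094 = 1.419 in (exactly 620/437)

S = 3100/437 in ≈ 7.094 in; Ia = 620/437 in ≈ 1.419 in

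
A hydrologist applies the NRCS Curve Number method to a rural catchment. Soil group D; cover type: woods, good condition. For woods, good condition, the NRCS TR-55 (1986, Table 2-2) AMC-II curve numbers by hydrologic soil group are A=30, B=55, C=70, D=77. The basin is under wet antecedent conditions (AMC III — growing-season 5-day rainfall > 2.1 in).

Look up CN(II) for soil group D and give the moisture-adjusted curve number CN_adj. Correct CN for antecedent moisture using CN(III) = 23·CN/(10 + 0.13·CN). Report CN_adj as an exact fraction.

CN_adj = 7700/87 ≈ 88.506

NRCS table: woods, good condition, soil group D → CN(II) = 77
Adjust CN=77 to AMC III: 23·77/(10 + 0.13·77) → 1771 ÷ (2001/100) = 7700/87 ≈ 88.506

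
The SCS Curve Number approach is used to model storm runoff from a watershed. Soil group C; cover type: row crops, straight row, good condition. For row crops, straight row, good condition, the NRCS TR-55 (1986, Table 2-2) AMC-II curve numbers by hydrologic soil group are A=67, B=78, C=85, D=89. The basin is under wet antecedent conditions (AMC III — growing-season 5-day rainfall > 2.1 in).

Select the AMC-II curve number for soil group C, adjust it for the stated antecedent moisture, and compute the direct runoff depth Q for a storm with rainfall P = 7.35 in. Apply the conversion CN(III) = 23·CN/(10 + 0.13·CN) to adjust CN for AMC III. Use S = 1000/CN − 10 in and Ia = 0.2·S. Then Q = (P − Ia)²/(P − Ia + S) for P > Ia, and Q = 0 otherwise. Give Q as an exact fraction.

NRCS table: row crops, straight row, good condition, soil group C → CN(II) = 85
Wet (AMC III): CN(III) = 23·85/(10 + 0.13·85) = 1955/(421/20) = 39100/421 ≈ 92.874
Retention S: 1000/CN − 10 with CN=92.874 → S = 300/391 ≈ 0.767 in
Initial abstraction Ia = S/5 = (300/391)/5 = 60/391 ≈ 0.153 in
Since P=7.350 > Ia=0.153: effective rainfall P−Ia = 56277/7820 in
Q: (56277/7820)² ÷ (62277/7820) = 1055700243/162335380 in (≈ 6.503 in)

Q = 1055700243/162335380 in ≈ 6.503 in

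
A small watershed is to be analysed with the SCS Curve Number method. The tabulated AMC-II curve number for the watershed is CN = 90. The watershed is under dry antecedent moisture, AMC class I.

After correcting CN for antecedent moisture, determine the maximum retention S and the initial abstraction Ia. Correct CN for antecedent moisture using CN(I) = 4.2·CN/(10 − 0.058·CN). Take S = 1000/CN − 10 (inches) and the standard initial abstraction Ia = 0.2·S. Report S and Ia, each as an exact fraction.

Adjust CN=90 to AMC I: 4.2·90/(10 − 0.058·90) → 378 ÷ (239/50) = 18900/239 ≈ 79.079
Max retention: S = 1000/(18900/239) − 10 = 500/189 in (≈ 2.646 in)
Ia = 0.2S: 0.2·2.646 = 0.529 in (exactly 100/189)

S = 500/189 in ≈ 2.646 in; Ia = 100/189 in ≈ 0.529 in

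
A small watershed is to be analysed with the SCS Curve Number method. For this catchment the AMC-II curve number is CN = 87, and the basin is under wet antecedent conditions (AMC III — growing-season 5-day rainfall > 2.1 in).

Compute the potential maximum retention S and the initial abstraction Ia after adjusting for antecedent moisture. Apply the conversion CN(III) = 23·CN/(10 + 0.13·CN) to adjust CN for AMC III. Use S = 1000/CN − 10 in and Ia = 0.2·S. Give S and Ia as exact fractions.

S = 1300/2001 in ≈ 0.650 in; Ia = 260/2001 in ≈ 0.130 in

CN(III) from CN(II)=87: (23·87)/(10 + 0.13·87) = 200100/2131 ≈ 93.900
S = 1000/(200100/2131) − 10 = 1300/2001 in ≈ 0.650 in
Initial abstraction Ia = S/5 = (1300/2001)/5 = 260/2001 ≈ 0.130 in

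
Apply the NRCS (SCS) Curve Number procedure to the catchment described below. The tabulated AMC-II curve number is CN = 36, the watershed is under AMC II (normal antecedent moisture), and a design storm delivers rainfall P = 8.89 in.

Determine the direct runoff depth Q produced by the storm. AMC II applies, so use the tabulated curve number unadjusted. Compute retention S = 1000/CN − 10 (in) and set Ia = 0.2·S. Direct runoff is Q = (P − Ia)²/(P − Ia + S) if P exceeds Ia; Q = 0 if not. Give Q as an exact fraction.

Q = 23049601/18720900 in ≈ 1.231 in

Average conditions: CN = 36 (no AMC adjustment).
Retention S: 1000/CN − 10 with CN=36.000 → S = 160/9 ≈ 17.778 in
Initial abstraction Ia = S/5 = (160/9)/5 = 32/9 ≈ 3.556 in
P − Ia = 8.890 − 3.556 = 4801/900 ≈ 5.334 in (> 0, runoff occurs)
Q = (4801/900)²/((4801/900) + 160/9) = (23049601/810000)/(20801/900) = 23049601/18720900 in ≈ 1.231 in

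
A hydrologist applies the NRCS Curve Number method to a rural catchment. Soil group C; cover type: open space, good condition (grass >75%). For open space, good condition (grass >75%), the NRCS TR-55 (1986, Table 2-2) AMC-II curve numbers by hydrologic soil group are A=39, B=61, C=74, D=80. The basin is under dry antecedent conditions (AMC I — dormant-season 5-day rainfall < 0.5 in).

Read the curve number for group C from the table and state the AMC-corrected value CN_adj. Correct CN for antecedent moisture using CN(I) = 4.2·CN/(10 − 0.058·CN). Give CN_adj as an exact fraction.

NRCS table: open space, good condition (grass >75%), soil group C → CN(II) = 74
CN(I) from CN(II)=74: (4.2·74)/(10 − 0.058·74) = 77700/1427 ≈ 54.450

CN_adj = 77700/1427 ≈ 54.450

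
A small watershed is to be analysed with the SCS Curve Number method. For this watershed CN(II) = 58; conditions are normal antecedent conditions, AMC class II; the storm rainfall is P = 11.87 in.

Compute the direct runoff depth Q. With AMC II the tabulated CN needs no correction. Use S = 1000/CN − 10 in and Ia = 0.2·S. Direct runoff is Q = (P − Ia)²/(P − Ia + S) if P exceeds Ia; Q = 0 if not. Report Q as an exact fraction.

Q = 913429729/148546700 in ≈ 6.149 in

Average conditions: CN = 58 (no AMC adjustment).
Retention S: 1000/CN − 10 with CN=58.000 → S = 210/29 ≈ 7.241 in
Initial abstraction Ia = S/5 = (210/29)/5 = 42/29 ≈ 1.448 in
P − Ia = 11.870 − 1.448 = 30223/2900 ≈ 10.422 in (> 0, runoff occurs)
Q: (30223/2900)² ÷ (51223/2900) = 913429729/148546700 in (≈ 6.149 in)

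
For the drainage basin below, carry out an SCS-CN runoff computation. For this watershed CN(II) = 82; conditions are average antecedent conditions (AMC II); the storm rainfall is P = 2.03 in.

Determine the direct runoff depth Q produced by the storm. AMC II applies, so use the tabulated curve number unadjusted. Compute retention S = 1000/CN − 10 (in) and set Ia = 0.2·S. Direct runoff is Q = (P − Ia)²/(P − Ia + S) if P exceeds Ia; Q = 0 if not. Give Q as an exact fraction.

Average conditions: CN = 82 (no AMC adjustment).
Retention S: 1000/CN − 10 with CN=82.000 → S = 90/41 ≈ 2.195 in
Ia = 0.2·(90/41) = 18/41 in ≈ 0.439 in
Excess rainfall: 2.030 − 0.439 = 1.591 in; P > Ia so Q > 0
Q = (6523/4100)²/((6523/4100) + 90/41) = (42549529/16810000)/(15523/4100) = 42549529/63644300 in ≈ 0.669 in

Q = 42549529/63644300 in ≈ 0.669 in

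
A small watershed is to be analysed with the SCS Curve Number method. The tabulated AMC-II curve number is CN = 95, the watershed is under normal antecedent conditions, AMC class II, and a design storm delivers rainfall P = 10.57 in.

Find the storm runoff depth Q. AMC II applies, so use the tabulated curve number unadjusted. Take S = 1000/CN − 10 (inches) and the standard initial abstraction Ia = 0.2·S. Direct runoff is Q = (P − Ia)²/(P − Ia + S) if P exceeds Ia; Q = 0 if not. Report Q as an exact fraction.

Q = 395333689/39677700 in ≈ 9.964 in

Average conditions: CN = 95 (no AMC adjustment).
Retention S: 1000/CN − 10 with CN=95.000 → S = 10/19 ≈ 0.526 in
Initial abstraction Ia = S/5 = (10/19)/5 = 2/19 ≈ 0.105 in
P − Ia = 10.570 − 0.105 = 19883/1900 ≈ 10.465 in (> 0, runoff occurs)
Q = (19883/1900)²/((19883/1900) + 10/19) = (395333689/3610000)/(20883/1900) = 395333689/39677700 in ≈ 9.964 in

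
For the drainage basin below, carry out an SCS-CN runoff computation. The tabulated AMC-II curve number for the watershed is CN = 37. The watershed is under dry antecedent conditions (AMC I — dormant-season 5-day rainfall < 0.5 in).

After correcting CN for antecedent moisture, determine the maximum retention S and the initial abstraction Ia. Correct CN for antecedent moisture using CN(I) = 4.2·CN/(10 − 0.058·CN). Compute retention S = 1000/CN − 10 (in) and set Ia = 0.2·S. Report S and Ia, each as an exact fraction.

S = 1500/37 in ≈ 40.541 in; Ia = 300/37 in ≈ 8.108 in

CN(I) from CN(II)=37: (4.2·37)/(10 − 0.058·37) = 3700/187 ≈ 19.786
Retention S: 1000/CN − 10 with CN=19.786 → S = 1500/37 ≈ 40.541 in
Initial abstraction Ia = S/5 = (1500/37)/5 = 300/37 ≈ 8.108 in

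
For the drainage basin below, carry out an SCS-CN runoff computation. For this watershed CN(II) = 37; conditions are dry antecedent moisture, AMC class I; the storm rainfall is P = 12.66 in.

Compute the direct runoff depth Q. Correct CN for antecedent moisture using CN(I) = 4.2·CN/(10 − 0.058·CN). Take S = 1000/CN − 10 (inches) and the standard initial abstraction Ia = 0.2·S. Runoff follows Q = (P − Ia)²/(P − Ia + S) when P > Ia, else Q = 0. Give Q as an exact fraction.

Adjust CN=37 to AMC I: 4.2·37/(10 − 0.058·37) → (777/5) ÷ (3927/500) = 3700/187 ≈ 19.786
Max retention: S = 1000/(3700/187) − 10 = 1500/37 in (≈ 40.541 in)
Ia = 0.2S: 0.2·40.541 = 8.108 in (exactly 300/37)
Since P=12.660 > Ia=8.108: effective rainfall P−Ia = 8421/1850 in
Q: (8421/1850)² ÷ (83421/1850) = 7879249/17147650 in (≈ 0.459 in)

Q = 7879249/17147650 in ≈ 0.459 in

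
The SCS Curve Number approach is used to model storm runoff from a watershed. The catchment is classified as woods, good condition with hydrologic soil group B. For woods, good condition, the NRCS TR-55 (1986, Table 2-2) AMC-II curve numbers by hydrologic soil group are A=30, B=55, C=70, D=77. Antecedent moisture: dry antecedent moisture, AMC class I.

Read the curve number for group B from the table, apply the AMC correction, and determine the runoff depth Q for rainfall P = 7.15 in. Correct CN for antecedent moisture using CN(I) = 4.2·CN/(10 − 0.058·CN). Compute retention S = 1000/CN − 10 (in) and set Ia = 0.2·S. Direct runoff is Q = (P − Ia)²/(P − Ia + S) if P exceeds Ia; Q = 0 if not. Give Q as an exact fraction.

NRCS table: woods, good condition, soil group B → CN(II) = 55
Adjust CN=55 to AMC I: 4.2·55/(10 − 0.058·55) → 231 ÷ (681/100) = 7700/227 ≈ 33.921
S = 1000/(7700/227) − 10 = 1500/77 in ≈ 19.481 in
Ia = 0.2S: 0.2·19.481 = 3.896 in (exactly 300/77)
P − Ia = 7.150 − 3.896 = 5011/1540 ≈ 3.254 in (> 0, runoff occurs)
Runoff Q = (P−Ia)²/(P−Ia+S) = (3.254)²/(3.254+19.481) = 25110121/53916940 ≈ 0.466 in

Q = 25110121/53916940 in ≈ 0.466 in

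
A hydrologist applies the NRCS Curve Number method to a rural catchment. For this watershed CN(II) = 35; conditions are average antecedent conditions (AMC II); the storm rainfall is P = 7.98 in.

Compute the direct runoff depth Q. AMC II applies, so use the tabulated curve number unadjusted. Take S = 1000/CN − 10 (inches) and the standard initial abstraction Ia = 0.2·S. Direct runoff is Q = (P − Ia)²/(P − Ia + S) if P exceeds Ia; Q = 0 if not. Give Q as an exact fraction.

Q = 2229049/2797550 in ≈ 0.797 in

Average conditions: CN = 35 (no AMC adjustment).
S = 1000/35 − 10 = 130/7 in ≈ 18.571 in
Initial abstraction Ia = S/5 = (130/7)/5 = 26/7 ≈ 3.714 in
Since P=7.980 > Ia=3.714: effective rainfall P−Ia = 1493/350 in
Runoff Q = (P−Ia)²/(P−Ia+S) = (4.266)²/(4.266+18.571) = 2229049/2797550 ≈ 0.797 in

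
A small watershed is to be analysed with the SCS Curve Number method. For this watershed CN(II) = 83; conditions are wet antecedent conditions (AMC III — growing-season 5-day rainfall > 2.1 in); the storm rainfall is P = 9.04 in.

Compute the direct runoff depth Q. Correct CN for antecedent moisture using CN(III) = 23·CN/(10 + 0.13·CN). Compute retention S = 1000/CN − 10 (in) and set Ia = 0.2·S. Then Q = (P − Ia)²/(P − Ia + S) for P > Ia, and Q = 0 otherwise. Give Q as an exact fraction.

Adjust CN=83 to AMC III: 23·83/(10 + 0.13·83) → 1909 ÷ (2079/100) = 190900/2079 ≈ 91.823
Retention S: 1000/CN − 10 with CN=91.823 → S = 1700/1909 ≈ 0.891 in
Ia = 0.2S: 0.2·0.891 = 0.178 in (exactly 340/1909)
Excess rainfall: 9.040 − 0.178 = 8.862 in; P > Ia so Q > 0
Runoff Q = (P−Ia)²/(P−Ia+S) = (8.862)²/(8.862+0.891) = 89436584178/11106418825 ≈ 8.053 in

Q = 89436584178/11106418825 in ≈ 8.053 in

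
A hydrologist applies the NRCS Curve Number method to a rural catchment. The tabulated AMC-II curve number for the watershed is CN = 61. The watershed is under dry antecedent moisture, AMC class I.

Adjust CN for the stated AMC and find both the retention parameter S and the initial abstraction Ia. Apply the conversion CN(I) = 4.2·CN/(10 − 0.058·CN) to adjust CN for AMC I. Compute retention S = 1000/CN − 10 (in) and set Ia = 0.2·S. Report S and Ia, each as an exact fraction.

S = 6500/427 in ≈ 15.222 in; Ia = 1300/427 in ≈ 3.044 in

Adjust CN=61 to AMC I: 4.2·61/(10 − 0.058·61) → (1281/5) ÷ (3231/500) = 42700/1077 ≈ 39.647
Max retention: S = 1000/(42700/1077) − 10 = 6500/427 in (≈ 15.222 in)
Initial abstraction Ia = S/5 = (6500/427)/5 = 1300/427 ≈ 3.044 in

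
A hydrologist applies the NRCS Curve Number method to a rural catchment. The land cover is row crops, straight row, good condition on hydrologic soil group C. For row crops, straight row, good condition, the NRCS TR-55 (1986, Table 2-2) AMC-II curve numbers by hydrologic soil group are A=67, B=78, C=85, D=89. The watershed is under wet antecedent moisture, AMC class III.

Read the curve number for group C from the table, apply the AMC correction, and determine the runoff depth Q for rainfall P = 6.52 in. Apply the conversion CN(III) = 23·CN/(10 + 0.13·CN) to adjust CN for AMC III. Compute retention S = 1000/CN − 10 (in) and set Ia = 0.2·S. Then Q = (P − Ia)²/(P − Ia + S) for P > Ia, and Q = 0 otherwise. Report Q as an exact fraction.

NRCS table: row crops, straight row, good condition, soil group C → CN(II) = 85
Wet (AMC III): CN(III) = 23·85/(10 + 0.13·85) = 1955/(421/20) = 39100/421 ≈ 92.874
Max retention: S = 1000/(39100/421) − 10 = 300/391 in (≈ 0.767 in)
Ia = 0.2S: 0.2·0.767 = 0.153 in (exactly 60/391)
P − Ia = 6.520 − 0.153 = 62233/9775 ≈ 6.367 in (> 0, runoff occurs)
Runoff Q = (P−Ia)²/(P−Ia+S) = (6.367)²/(6.367+0.767) = 3872946289/681640075 ≈ 5.682 in

Q = 3872946289/681640075 in ≈ 5.682 in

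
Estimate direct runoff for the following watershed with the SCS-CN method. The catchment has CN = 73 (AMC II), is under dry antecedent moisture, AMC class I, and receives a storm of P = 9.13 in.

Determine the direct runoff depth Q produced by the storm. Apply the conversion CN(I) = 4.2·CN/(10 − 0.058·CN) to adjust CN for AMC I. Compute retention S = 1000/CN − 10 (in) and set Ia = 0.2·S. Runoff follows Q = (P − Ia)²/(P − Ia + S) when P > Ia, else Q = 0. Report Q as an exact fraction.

Q = 141784630849/42236347300 in ≈ 3.357 in

CN(I) from CN(II)=73: (4.2·73)/(10 − 0.058·73) = 51100/961 ≈ 53.174
Max retention: S = 1000/(51100/961) − 10 = 4500/511 in (≈ 8.806 in)
Ia = 0.2·(4500/511) = 900/511 in ≈ 1.761 in
Excess rainfall: 9.130 − 1.761 = 7.369 in; P > Ia so Q > 0
Runoff Q = (P−Ia)²/(P−Ia+S) = (7.369)²/(7.369+8.806) = 141784630849/42236347300 ≈ 3.357 in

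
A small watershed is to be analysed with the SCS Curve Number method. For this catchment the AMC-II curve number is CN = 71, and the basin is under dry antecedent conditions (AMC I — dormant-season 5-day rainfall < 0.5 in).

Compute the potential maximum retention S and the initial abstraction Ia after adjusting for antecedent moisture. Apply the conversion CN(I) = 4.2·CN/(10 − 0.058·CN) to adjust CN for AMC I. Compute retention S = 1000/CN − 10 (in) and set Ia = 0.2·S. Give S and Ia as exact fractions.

CN(I) from CN(II)=71: (4.2·71)/(10 − 0.058·71) = 149100/2941 ≈ 50.697
Max retention: S = 1000/(149100/2941) − 10 = 14500/1491 in (≈ 9.725 in)
Ia = 0.2S: 0.2·9.725 = 1.945 in (exactly 2900/1491)

S = 14500/1491 in ≈ 9.725 in; Ia = 2900/1491 in ≈ 1.945 in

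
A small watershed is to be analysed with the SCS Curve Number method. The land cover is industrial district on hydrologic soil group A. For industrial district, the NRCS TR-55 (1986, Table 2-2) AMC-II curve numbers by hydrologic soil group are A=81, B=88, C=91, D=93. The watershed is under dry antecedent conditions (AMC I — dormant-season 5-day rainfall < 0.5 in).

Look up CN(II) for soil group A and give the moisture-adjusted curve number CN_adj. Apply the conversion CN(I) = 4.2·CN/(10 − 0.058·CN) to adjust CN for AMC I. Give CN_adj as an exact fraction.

CN_adj = 170100/2651 ≈ 64.164

NRCS table: industrial district, soil group A → CN(II) = 81
Adjust CN=81 to AMC I: 4.2·81/(10 − 0.058·81) → (1701/5) ÷ (2651/500) = 170100/2651 ≈ 64.164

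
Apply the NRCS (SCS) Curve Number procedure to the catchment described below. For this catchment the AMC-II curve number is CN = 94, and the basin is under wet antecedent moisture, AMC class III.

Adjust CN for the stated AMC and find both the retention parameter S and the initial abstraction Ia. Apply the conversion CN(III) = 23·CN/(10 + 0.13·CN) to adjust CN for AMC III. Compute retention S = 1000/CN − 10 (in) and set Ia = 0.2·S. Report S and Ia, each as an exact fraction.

S = 300/1081 in ≈ 0.278 in; Ia = 60/1081 in ≈ 0.056 in

CN(III) from CN(II)=94: (23·94)/(10 + 0.13·94) = 108100/1111 ≈ 97.300
Retention S: 1000/CN − 10 with CN=97.300 → S = 300/1081 ≈ 0.278 in
Ia = 0.2S: 0.2·0.278 = 0.056 in (exactly 60/1081)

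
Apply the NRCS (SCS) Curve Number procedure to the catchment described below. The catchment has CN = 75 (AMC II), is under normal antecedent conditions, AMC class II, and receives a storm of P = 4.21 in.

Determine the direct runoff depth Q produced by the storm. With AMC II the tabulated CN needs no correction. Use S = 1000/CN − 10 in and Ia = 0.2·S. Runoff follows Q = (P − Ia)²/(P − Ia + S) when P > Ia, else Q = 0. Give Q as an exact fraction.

CN(II) = 75; AMC II needs no correction.
Retention S: 1000/CN − 10 with CN=75.000 → S = 10/3 ≈ 3.333 in
Ia = 0.2·(10/3) = 2/3 in ≈ 0.667 in
P − Ia = 4.210 − 0.667 = 1063/300 ≈ 3.543 in (> 0, runoff occurs)
Q: (1063/300)² ÷ (2063/300) = 1129969/618900 in (≈ 1.826 in)

Q = 1129969/618900 in ≈ 1.826 in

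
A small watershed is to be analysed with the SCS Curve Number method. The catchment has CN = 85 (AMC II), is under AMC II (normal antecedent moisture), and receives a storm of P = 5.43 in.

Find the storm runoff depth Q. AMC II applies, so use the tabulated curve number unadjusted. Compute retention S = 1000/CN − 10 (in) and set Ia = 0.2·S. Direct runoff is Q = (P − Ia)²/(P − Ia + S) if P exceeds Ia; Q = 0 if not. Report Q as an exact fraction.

Q = 24831387/6590900 in ≈ 3.768 in

AMC II — tabulated CN = 85 applies directly.
Retention S: 1000/CN − 10 with CN=85.000 → S = 30/17 ≈ 1.765 in
Ia = 0.2·(30/17) = 6/17 in ≈ 0.353 in
P − Ia = 5.430 − 0.353 = 8631/1700 ≈ 5.077 in (> 0, runoff occurs)
Runoff Q = (P−Ia)²/(P−Ia+S) = (5.077)²/(5.077+1.765) = 24831387/6590900 ≈ 3.768 in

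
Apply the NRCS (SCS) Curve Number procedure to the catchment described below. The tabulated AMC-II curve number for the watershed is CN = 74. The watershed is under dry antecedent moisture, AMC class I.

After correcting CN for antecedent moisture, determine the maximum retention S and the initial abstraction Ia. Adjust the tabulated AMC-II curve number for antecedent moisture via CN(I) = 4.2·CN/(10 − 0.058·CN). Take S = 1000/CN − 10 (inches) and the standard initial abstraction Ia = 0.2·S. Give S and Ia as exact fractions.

S = 6500/777 in ≈ 8.366 in; Ia = 1300/777 in ≈ 1.673 in

CN(I) from CN(II)=74: (4.2·74)/(10 − 0.058·74) = 77700/1427 ≈ 54.450
Retention S: 1000/CN − 10 with CN=54.450 → S = 6500/777 ≈ 8.366 in
Initial abstraction Ia = S/5 = (6500/777)/5 = 1300/777 ≈ 1.673 in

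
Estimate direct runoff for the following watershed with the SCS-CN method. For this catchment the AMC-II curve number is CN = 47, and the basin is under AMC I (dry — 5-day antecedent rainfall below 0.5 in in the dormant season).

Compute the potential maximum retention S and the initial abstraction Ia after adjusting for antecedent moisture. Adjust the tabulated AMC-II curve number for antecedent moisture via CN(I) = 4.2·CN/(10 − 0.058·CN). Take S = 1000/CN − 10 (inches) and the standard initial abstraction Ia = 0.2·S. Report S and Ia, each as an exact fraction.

CN(I) from CN(II)=47: (4.2·47)/(10 − 0.058·47) = 98700/3637 ≈ 27.138
Max retention: S = 1000/(98700/3637) − 10 = 26500/987 in (≈ 26.849 in)
Initial abstraction Ia = S/5 = (26500/987)/5 = 5300/987 ≈ 5.370 in

S = 26500/987 in ≈ 26.849 in; Ia = 5300/987 in ≈ 5.370 in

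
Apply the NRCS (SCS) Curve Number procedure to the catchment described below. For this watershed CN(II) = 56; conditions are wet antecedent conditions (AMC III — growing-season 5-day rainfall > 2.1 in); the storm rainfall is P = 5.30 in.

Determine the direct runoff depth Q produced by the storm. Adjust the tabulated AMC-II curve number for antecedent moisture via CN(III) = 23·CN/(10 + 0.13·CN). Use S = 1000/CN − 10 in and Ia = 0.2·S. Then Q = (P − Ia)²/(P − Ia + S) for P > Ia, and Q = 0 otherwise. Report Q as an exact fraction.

Q = 55249489/20822130 in ≈ 2.653 in

Adjust CN=56 to AMC III: 23·56/(10 + 0.13·56) → 1288 ÷ (432/25) = 4025/54 ≈ 74.537
Max retention: S = 1000/(4025/54) − 10 = 550/161 in (≈ 3.416 in)
Ia = 0.2S: 0.2·3.416 = 0.683 in (exactly 110/161)
Excess rainfall: 5.300 − 0.683 = 4.617 in; P > Ia so Q > 0
Q: (7433/1610)² ÷ (12933/1610) = 55249489/20822130 in (≈ 2.653 in)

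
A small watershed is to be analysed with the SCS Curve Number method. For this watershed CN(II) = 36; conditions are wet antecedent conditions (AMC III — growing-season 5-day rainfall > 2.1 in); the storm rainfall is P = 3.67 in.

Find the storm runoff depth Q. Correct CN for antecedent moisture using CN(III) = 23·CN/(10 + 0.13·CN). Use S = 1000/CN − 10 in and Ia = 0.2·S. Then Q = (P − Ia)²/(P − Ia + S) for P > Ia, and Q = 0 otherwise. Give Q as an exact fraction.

Adjust CN=36 to AMC III: 23·36/(10 + 0.13·36) → 828 ÷ (367/25) = 20700/367 ≈ 56.403
Retention S: 1000/CN − 10 with CN=56.403 → S = 1600/207 ≈ 7.729 in
Initial abstraction Ia = S/5 = (1600/207)/5 = 320/207 ≈ 1.546 in
Since P=3.670 > Ia=1.546: effective rainfall P−Ia = 43969/20700 in
Q: (43969/20700)² ÷ (203969/20700) = 1933272961/4222158300 in (≈ 0.458 in)

Q = 1933272961/4222158300 in ≈ 0.458 in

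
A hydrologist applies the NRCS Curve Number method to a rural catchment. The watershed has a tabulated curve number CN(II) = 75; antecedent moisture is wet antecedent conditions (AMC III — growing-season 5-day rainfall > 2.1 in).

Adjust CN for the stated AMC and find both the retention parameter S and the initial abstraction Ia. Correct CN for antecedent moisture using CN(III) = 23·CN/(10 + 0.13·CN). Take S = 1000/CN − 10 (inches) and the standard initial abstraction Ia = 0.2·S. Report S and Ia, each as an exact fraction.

Wet (AMC III): CN(III) = 23·75/(10 + 0.13·75) = 1725/(79/4) = 6900/79 ≈ 87.342
Retention S: 1000/CN − 10 with CN=87.342 → S = 100/69 ≈ 1.449 in
Ia = 0.2·(100/69) = 20/69 in ≈ 0.290 in

S = 100/69 in ≈ 1.449 in; Ia = 20/69 in ≈ 0.290 in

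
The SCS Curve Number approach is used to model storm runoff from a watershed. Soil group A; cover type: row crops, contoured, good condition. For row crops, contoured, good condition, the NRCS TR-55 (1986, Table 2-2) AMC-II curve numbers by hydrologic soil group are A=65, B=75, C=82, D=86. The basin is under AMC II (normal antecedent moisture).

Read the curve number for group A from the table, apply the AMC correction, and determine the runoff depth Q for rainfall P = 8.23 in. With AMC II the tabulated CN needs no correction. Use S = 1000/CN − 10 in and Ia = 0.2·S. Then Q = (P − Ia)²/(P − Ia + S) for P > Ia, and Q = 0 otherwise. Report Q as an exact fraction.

NRCS table: row crops, contoured, good condition, soil group A → CN(II) = 65
AMC II — tabulated CN = 65 applies directly.
Retention S: 1000/CN − 10 with CN=65.000 → S = 70/13 ≈ 5.385 in
Ia = 0.2·(70/13) = 14/13 in ≈ 1.077 in
Excess rainfall: 8.230 − 1.077 = 7.153 in; P > Ia so Q > 0
Q: (9299/1300)² ÷ (16299/1300) = 86471401/21188700 in (≈ 4.081 in)

Q = 86471401/21188700 in ≈ 4.081 in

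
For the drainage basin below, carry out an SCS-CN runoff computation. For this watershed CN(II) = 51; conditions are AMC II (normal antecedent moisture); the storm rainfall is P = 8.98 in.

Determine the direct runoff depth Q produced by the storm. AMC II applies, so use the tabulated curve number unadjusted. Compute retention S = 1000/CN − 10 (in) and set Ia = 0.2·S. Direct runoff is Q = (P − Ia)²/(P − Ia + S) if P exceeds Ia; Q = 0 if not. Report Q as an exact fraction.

Average conditions: CN = 51 (no AMC adjustment).
Retention S: 1000/CN − 10 with CN=51.000 → S = 490/51 ≈ 9.608 in
Ia = 0.2S: 0.2·9.608 = 1.922 in (exactly 98/51)
Excess rainfall: 8.980 − 1.922 = 7.058 in; P > Ia so Q > 0
Q = (17999/2550)²/((17999/2550) + 490/51) = (323964001/6502500)/(42499/2550) = 323964001/108372450 in ≈ 2.989 in

Q = 323964001/108372450 in ≈ 2.989 in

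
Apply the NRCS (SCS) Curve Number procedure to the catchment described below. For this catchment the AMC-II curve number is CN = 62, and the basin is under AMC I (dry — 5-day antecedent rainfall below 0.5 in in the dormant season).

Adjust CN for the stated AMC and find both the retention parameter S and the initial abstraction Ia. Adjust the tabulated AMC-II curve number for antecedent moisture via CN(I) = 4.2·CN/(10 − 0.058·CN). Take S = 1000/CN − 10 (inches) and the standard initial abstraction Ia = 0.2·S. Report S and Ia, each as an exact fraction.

CN(I) from CN(II)=62: (4.2·62)/(10 − 0.058·62) = 65100/1601 ≈ 40.662
Retention S: 1000/CN − 10 with CN=40.662 → S = 9500/651 ≈ 14.593 in
Initial abstraction Ia = S/5 = (9500/651)/5 = 1900/651 ≈ 2.919 in

S = 9500/651 in ≈ 14.593 in; Ia = 1900/651 in ≈ 2.919 in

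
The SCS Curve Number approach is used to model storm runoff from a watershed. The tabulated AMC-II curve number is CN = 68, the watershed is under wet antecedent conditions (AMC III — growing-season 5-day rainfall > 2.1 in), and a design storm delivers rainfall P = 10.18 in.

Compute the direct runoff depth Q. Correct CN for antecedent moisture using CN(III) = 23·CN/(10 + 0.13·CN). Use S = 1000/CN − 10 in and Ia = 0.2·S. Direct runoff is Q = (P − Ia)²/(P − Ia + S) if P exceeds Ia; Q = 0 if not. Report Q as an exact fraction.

Q = 36488258361/4516421450 in ≈ 8.079 in

CN(III) from CN(II)=68: (23·68)/(10 + 0.13·68) = 39100/471 ≈ 83.015
Retention S: 1000/CN − 10 with CN=83.015 → S = 800/391 ≈ 2.046 in
Ia = 0.2S: 0.2·2.046 = 0.409 in (exactly 160/391)
Excess rainfall: 10.180 − 0.409 = 9.771 in; P > Ia so Q > 0
Q = (191019/19550)²/((191019/19550) + 800/391) = (36488258361/382202500)/(231019/19550) = 36488258361/4516421450 in ≈ 8.079 in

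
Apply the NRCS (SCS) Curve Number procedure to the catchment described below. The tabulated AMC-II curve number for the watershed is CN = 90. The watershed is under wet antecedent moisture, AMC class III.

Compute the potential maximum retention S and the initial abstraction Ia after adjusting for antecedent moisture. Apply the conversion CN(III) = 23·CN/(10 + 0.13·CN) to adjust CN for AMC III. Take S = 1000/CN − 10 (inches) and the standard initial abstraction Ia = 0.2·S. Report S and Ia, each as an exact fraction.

Adjust CN=90 to AMC III: 23·90/(10 + 0.13·90) → 2070 ÷ (217/10) = 20700/217 ≈ 95.392
Max retention: S = 1000/(20700/217) − 10 = 100/207 in (≈ 0.483 in)
Ia = 0.2S: 0.2·0.483 = 0.097 in (exactly 20/207)

S = 100/207 in ≈ 0.483 in; Ia = 20/207 in ≈ 0.097 in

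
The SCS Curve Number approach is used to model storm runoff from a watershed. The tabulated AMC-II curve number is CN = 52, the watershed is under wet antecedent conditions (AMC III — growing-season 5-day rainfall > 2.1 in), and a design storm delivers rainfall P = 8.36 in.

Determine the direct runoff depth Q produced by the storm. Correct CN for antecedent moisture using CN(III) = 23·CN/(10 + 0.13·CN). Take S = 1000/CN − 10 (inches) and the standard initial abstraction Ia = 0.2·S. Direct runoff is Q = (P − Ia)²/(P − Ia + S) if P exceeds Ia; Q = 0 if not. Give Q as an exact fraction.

Q = 3191233081/646520225 in ≈ 4.936 in

Wet (AMC III): CN(III) = 23·52/(10 + 0.13·52) = 1196/(419/25) = 29900/419 ≈ 71.360
Retention S: 1000/CN − 10 with CN=71.360 → S = 1200/299 ≈ 4.013 in
Ia = 0.2S: 0.2·4.013 = 0.803 in (exactly 240/299)
Since P=8.360 > Ia=0.803: effective rainfall P−Ia = 56491/7475 in
Q: (56491/7475)² ÷ (86491/7475) = 3191233081/646520225 in (≈ 4.936 in)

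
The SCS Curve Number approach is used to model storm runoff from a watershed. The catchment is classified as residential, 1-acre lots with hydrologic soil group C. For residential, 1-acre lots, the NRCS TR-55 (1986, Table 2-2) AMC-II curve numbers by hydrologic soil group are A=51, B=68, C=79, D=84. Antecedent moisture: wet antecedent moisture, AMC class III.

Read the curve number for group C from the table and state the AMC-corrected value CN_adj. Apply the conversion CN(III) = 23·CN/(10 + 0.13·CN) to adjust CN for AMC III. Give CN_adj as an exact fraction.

CN_adj = 181700/2027 ≈ 89.640

NRCS table: residential, 1-acre lots, soil group C → CN(II) = 79
Wet (AMC III): CN(III) = 23·79/(10 + 0.13·79) = 1817/(2027/100) = 181700/2027 ≈ 89.640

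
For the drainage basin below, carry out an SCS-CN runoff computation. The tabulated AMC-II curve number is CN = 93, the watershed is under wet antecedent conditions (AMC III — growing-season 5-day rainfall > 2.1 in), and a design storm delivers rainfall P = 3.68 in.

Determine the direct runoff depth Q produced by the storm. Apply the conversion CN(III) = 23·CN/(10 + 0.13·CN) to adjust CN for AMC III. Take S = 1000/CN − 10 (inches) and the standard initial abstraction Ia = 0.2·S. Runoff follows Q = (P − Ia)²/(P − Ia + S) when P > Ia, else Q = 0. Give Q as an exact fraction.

Q = 9340062736/2817972075 in ≈ 3.314 in

Adjust CN=93 to AMC III: 23·93/(10 + 0.13·93) → 2139 ÷ (2209/100) = 213900/2209 ≈ 96.831
Retention S: 1000/CN − 10 with CN=96.831 → S = 700/2139 ≈ 0.327 in
Ia = 0.2·(700/2139) = 140/2139 in ≈ 0.065 in
P − Ia = 3.680 − 0.065 = 193288/53475 ≈ 3.615 in (> 0, runoff occurs)
Runoff Q = (P−Ia)²/(P−Ia+S) = (3.615)²/(3.615+0.327) = 9340062736/2817972075 ≈ 3.314 in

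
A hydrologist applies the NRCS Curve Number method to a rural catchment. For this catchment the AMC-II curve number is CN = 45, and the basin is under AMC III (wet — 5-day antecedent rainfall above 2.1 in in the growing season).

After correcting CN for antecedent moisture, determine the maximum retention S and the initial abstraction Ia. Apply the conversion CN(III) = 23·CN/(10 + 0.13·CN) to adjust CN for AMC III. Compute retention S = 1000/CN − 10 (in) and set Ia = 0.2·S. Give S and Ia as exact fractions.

Wet (AMC III): CN(III) = 23·45/(10 + 0.13·45) = 1035/(317/20) = 20700/317 ≈ 65.300
S = 1000/(20700/317) − 10 = 1100/207 in ≈ 5.314 in
Initial abstraction Ia = S/5 = (1100/207)/5 = 220/207 ≈ 1.063 in

S = 1100/207 in ≈ 5.314 in; Ia = 220/207 in ≈ 1.063 in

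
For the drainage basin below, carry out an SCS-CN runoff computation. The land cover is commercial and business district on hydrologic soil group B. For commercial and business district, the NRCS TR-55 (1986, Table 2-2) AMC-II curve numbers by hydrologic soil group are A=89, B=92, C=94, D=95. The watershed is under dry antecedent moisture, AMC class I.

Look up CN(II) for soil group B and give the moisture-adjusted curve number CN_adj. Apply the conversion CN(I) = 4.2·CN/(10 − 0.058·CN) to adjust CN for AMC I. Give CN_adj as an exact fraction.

NRCS table: commercial and business district, soil group B → CN(II) = 92
Dry (AMC I): CN(I) = 4.2·92/(10 − 0.058·92) = (1932/5)/(583/125) = 48300/583 ≈ 82.847

CN_adj = 48300/583 ≈ 82.847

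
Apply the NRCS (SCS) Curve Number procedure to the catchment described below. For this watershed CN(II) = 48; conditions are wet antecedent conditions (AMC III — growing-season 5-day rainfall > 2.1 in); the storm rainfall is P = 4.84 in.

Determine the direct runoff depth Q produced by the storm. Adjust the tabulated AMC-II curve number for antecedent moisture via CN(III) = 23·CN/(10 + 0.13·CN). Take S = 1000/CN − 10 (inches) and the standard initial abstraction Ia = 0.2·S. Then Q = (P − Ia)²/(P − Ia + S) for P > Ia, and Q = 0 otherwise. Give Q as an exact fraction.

Q = 45212176/25614525 in ≈ 1.765 in

Wet (AMC III): CN(III) = 23·48/(10 + 0.13·48) = 1104/(406/25) = 13800/203 ≈ 67.980
S = 1000/(13800/203) − 10 = 325/69 in ≈ 4.710 in
Ia = 0.2·(325/69) = 65/69 in ≈ 0.942 in
Since P=4.840 > Ia=0.942: effective rainfall P−Ia = 6724/1725 in
Q = (6724/1725)²/((6724/1725) + 325/69) = (45212176/2975625)/(14849/1725) = 45212176/25614525 in ≈ 1.765 in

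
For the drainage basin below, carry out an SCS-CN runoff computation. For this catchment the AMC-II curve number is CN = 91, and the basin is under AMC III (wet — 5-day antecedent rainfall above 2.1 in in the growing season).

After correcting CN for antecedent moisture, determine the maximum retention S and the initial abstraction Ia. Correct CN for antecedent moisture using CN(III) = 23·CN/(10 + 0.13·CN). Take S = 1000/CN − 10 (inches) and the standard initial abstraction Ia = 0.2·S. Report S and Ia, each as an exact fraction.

S = 900/2093 in ≈ 0.430 in; Ia = 180/2093 in ≈ 0.086 in

Wet (AMC III): CN(III) = 23·91/(10 + 0.13·91) = 2093/(2183/100) = 209300/2183 ≈ 95.877
S = 1000/(209300/2183) − 10 = 900/2093 in ≈ 0.430 in
Ia = 0.2·(900/2093) = 180/2093 in ≈ 0.086 in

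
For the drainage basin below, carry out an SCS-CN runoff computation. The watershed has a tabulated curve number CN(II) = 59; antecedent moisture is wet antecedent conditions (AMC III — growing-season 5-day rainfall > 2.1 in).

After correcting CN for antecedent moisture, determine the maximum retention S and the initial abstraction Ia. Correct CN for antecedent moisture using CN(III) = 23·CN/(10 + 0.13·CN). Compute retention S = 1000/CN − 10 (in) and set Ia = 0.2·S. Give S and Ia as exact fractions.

CN(III) from CN(II)=59: (23·59)/(10 + 0.13·59) = 135700/1767 ≈ 76.797
Retention S: 1000/CN − 10 with CN=76.797 → S = 4100/1357 ≈ 3.021 in
Ia = 0.2·(4100/1357) = 820/1357 in ≈ 0.604 in

S = 4100/1357 in ≈ 3.021 in; Ia = 820/1357 in ≈ 0.604 in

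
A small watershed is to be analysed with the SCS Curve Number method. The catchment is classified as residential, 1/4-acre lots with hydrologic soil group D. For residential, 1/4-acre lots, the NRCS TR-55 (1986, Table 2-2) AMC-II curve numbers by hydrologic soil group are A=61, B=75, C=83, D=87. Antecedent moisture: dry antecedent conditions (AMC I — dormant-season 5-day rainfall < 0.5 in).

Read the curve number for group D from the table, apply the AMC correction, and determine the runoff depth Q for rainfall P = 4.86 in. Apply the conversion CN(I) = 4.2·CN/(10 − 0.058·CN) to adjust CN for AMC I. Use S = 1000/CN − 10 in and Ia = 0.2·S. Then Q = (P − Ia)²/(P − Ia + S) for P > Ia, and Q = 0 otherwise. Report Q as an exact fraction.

NRCS table: residential, 1/4-acre lots, soil group D → CN(II) = 87
Adjust CN=87 to AMC I: 4.2·87/(10 − 0.058·87) → (1827/5) ÷ (2477/500) = 182700/2477 ≈ 73.759
S = 1000/(182700/2477) − 10 = 6500/1827 in ≈ 3.558 in
Ia = 0.2·(6500/1827) = 1300/1827 in ≈ 0.712 in
Excess rainfall: 4.860 − 0.712 = 4.148 in; P > Ia so Q > 0
Q = (378961/91350)²/((378961/91350) + 6500/1827) = (143611439521/8344822500)/(703961/91350) = 143611439521/64306837350 in ≈ 2.233 in

Q = 143611439521/64306837350 in ≈ 2.233 in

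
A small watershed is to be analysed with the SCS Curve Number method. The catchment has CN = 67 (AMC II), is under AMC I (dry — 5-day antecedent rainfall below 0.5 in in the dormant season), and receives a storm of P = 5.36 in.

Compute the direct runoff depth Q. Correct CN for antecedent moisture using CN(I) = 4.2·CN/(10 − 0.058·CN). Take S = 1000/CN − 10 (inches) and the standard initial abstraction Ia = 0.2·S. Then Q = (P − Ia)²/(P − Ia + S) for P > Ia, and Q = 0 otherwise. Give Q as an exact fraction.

Q = 624669858/1013309675 in ≈ 0.616 in

Adjust CN=67 to AMC I: 4.2·67/(10 − 0.058·67) → (1407/5) ÷ (3057/500) = 46900/1019 ≈ 46.026
Max retention: S = 1000/(46900/1019) − 10 = 5500/469 in (≈ 11.727 in)
Ia = 0.2S: 0.2·11.727 = 2.345 in (exactly 1100/469)
Since P=5.360 > Ia=2.345: effective rainfall P−Ia = 35346/11725 in
Runoff Q = (P−Ia)²/(P−Ia+S) = (3.015)²/(3.015+11.727) = 624669858/1013309675 ≈ 0.616 in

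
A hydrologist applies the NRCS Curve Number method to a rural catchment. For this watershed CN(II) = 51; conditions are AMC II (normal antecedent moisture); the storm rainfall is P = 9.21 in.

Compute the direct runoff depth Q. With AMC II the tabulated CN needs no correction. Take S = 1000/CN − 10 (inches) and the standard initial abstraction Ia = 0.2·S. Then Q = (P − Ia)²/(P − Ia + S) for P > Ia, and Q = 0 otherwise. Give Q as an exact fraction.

Q = 1381683241/439472100 in ≈ 3.144 in

Average conditions: CN = 51 (no AMC adjustment).
Max retention: S = 1000/51 − 10 = 490/51 in (≈ 9.608 in)
Initial abstraction Ia = S/5 = (490/51)/5 = 98/51 ≈ 1.922 in
Excess rainfall: 9.210 − 1.922 = 7.288 in; P > Ia so Q > 0
Runoff Q = (P−Ia)²/(P−Ia+S) = (7.288)²/(7.288+9.608) = 1381683241/439472100 ≈ 3.144 in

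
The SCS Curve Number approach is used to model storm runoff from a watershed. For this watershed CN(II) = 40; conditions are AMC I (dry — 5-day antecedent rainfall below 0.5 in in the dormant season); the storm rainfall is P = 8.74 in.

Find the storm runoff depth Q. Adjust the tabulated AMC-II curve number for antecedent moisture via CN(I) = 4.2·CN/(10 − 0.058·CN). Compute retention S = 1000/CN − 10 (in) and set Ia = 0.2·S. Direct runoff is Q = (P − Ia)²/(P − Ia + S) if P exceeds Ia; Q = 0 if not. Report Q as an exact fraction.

Q = 312481/4570650 in ≈ 0.068 in

CN(I) from CN(II)=40: (4.2·40)/(10 − 0.058·40) = 175/8 ≈ 21.875
S = 1000/(175/8) − 10 = 250/7 in ≈ 35.714 in
Ia = 0.2S: 0.2·35.714 = 7.143 in (exactly 50/7)
Excess rainfall: 8.740 − 7.143 = 1.597 in; P > Ia so Q > 0
Q: (559/350)² ÷ (13059/350) = 312481/4570650 in (≈ 0.068 in)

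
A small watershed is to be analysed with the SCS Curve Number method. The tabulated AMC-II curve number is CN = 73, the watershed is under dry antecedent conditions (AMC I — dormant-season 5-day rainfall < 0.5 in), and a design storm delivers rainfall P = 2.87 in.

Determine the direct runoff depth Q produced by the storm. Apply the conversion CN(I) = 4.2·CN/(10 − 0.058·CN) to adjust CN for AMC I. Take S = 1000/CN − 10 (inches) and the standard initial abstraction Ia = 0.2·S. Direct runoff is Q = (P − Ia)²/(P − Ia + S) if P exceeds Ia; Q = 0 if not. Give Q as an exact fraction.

CN(I) from CN(II)=73: (4.2·73)/(10 − 0.058·73) = 51100/961 ≈ 53.174
S = 1000/(51100/961) − 10 = 4500/511 in ≈ 8.806 in
Ia = 0.2·(4500/511) = 900/511 in ≈ 1.761 in
Excess rainfall: 2.870 − 1.761 = 1.109 in; P > Ia so Q > 0
Q: (56657/51100)² ÷ (506657/51100) = 3210015649/25890172700 in (≈ 0.124 in)

Q = 3210015649/25890172700 in ≈ 0.124 in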